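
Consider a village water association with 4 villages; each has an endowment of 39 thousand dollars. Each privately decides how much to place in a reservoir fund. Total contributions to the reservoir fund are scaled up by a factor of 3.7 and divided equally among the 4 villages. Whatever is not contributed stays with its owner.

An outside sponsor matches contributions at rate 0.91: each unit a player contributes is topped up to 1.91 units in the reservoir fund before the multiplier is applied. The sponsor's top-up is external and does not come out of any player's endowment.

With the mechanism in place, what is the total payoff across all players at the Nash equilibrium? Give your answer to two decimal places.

Under the mechanism each unit contributed yields 3.7 × 1.91 / 4 = 1.7668 back to its contributor per unit of net cost, which exceeds 1, making full contribution the dominant choice for everyone.
At the Nash equilibrium everyone contributes 39. Group total payoff = 3.7 × 1.91 × 156 = 1102.45.

1102.45 thousand dollars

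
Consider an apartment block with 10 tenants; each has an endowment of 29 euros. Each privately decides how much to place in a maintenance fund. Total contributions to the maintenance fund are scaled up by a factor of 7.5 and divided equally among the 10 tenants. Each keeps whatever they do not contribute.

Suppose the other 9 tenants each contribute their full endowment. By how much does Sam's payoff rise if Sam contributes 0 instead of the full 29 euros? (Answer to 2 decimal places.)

Switching from a contribution of 29 to 0 lets Sam keep an extra 29 euros, but lowers the maintenance fund by 29, which costs Sam their own share of that drop: 7.5/10 × 29 = 21.75.
Net gain = 29 − 21.75 = 7.25. The private return per contributed unit (0.7500) is below 1, so free-riding is indeed the best response regardless of what the others do.

7.25 euros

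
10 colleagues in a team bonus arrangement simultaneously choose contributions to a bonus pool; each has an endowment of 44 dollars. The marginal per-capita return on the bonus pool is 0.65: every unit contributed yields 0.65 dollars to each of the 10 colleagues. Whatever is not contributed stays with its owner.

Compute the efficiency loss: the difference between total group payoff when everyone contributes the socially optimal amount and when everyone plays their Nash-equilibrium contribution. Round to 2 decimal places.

2420.00 dollars

The private return per contributed unit is 0.65 < 1, so contributing 0 is dominant for every player. At the Nash equilibrium everyone keeps their 44, and the group total is 10 × 44 = 440.
Each contributed unit returns 6.500 to the group as a whole (0.65 to each of 10 players), which exceeds 1, so the social optimum is full contribution: group total = 6.500 × 440 = 2860.00.
Efficiency loss = 2860.00 − 440 = 2420.00.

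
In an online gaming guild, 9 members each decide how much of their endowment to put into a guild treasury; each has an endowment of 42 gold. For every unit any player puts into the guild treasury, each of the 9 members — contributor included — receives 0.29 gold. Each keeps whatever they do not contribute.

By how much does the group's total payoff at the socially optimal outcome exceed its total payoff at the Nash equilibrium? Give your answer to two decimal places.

The private return per contributed unit is 0.29 < 1, so contributing 0 is dominant for every player. At the Nash equilibrium everyone keeps their 42, and the group total is 9 × 42 = 378.
Each contributed unit returns 2.610 to the group as a whole (0.29 to each of 9 players), which exceeds 1, so the social optimum is full contribution: group total = 2.610 × 378 = 986.58.
Efficiency loss = 986.58 − 378 = 608.58.

608.58 gold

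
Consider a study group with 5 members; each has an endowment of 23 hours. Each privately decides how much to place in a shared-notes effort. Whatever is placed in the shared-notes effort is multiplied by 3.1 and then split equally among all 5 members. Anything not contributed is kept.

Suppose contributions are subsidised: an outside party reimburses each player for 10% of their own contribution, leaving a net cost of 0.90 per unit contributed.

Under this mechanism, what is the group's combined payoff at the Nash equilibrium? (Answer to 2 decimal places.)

The effective private return is (3.1/5) / 0.90 = 0.6889, which is still under 1, so the mechanism doesn't change anyone's dominant strategy: zero contribution.
Everyone keeps their endowment and the group total is 5 × 23 = 115.

115.00 hours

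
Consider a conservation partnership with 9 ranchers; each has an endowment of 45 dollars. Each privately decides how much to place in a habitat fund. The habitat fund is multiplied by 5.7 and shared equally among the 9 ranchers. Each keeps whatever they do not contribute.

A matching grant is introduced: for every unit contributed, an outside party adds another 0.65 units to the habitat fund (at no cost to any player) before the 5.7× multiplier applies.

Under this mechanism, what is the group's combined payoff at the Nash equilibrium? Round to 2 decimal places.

The effective private return per unit is now 5.7 × 1.65 / 9 = 1.0450 > 1, so every player's dominant strategy flips to full contribution.
At the Nash equilibrium everyone contributes 45. Group total payoff = 5.7 × 1.65 × 405 = 3809.03.

3809.03 dollars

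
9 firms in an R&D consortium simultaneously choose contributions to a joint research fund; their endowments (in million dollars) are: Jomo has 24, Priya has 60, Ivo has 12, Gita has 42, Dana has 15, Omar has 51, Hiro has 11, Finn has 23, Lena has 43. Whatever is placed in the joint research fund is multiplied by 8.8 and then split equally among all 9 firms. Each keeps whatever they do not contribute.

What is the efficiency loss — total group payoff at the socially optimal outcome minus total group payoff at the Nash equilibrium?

2191.80 million dollars

The private return per contributed unit is 8.8/9 = 0.9778 < 1 for every player regardless of endowment, so the Nash equilibrium is zero contribution and the group total is Σ E_j = 24 + 60 + 12 + 42 + 15 + 51 + 11 + 23 + 43 = 281.
Each contributed unit returns 8.800 to the group, so the social optimum is full contribution by everyone: group total = 8.800 × 281 = 2472.80.
Efficiency loss = (8.800 − 1) × 281 = 2191.80.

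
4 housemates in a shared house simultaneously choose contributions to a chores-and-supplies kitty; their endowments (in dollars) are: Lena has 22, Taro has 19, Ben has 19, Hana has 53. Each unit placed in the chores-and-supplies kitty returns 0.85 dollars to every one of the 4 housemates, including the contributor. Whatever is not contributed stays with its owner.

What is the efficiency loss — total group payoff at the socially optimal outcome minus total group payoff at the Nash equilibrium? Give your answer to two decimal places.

The private return per contributed unit is 0.85 < 1 for everyone, so the Nash equilibrium is zero contribution and the group total is Σ E_j = 22 + 19 + 19 + 53 = 113.
Each contributed unit returns 3.400 to the group, so the social optimum is full contribution by everyone: group total = 3.400 × 113 = 384.20.
Efficiency loss = (3.400 − 1) × 113 = 271.20.

271.20 dollars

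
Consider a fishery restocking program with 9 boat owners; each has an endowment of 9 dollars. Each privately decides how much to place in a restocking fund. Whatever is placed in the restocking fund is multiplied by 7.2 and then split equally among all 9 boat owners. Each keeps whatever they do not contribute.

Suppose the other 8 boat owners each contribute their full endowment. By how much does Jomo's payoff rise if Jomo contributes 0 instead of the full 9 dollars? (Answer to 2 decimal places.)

1.80 dollars

Switching from a contribution of 9 to 0 lets Jomo keep an extra 9 dollars, but lowers the restocking fund by 9, which costs Jomo their own share of that drop: 7.2/9 × 9 = 7.20.
Net gain = 9 − 7.20 = 1.80. The private return per contributed unit (0.8000) is below 1, so free-riding is indeed the best response regardless of what the others do.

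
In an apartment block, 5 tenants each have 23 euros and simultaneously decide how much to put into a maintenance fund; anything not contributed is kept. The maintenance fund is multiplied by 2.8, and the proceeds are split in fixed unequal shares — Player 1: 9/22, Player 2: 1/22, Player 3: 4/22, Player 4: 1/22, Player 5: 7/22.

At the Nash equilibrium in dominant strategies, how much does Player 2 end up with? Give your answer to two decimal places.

25.93 euros

Each unit j contributes comes back to j as 2.8 × (j's share), so j prefers to contribute only if that share exceeds 1/2.8 = 0.3571; otherwise keeping the unit dominates.
Only Player 1 (9/22) clears that bar, contributing 23; the remaining 4 contribute 0. Total contributed: 23.
Player 2 keeps 23 and receives 2.8 × 23 × 1/22 = 2.93 from the maintenance fund, for a payoff of 25.93.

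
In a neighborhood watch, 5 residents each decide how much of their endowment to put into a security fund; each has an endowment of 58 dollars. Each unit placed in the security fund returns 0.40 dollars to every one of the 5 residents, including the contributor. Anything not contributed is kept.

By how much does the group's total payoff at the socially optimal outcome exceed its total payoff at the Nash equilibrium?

The private return per contributed unit is 0.40 < 1, so contributing 0 is dominant for every player. At the Nash equilibrium everyone keeps their 58, and the group total is 5 × 58 = 290.
Each contributed unit returns 2.000 to the group as a whole (0.40 to each of 5 players), which exceeds 1, so the social optimum is full contribution: group total = 2.000 × 290 = 580.00.
Efficiency loss = 580.00 − 290 = 290.00.

290.00 dollars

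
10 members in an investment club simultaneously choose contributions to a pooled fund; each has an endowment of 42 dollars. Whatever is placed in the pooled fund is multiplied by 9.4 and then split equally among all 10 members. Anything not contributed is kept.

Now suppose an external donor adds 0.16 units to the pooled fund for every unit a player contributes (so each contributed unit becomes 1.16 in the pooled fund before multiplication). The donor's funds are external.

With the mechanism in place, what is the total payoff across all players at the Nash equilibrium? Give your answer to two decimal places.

4579.68 dollars

Under the mechanism each unit contributed yields 9.4 × 1.16 / 10 = 1.0904 back to its contributor per unit of net cost, which exceeds 1, making full contribution the dominant choice for everyone.
So the Nash equilibrium is full contribution by all 10; the group earns 9.4 × 1.16 × 420 = 4579.68.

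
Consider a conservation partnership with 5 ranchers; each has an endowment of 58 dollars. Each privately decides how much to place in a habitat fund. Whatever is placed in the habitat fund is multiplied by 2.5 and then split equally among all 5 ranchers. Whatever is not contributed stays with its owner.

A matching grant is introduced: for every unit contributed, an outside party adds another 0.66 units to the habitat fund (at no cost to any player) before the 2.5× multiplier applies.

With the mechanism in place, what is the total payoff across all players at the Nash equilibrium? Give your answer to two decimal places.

With the mechanism, a contributed unit returns 2.5 × 1.66 / 5 = 0.8300 per unit of net cost — still below 1 — so contributing 0 remains dominant for every player.
At the Nash equilibrium no one contributes; group total payoff = 5 × 58 = 290.

290.00 dollars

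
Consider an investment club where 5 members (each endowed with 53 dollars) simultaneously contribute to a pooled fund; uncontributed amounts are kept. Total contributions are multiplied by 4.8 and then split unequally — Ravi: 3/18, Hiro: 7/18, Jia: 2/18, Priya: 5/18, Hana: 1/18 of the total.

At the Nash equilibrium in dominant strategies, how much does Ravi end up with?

137.80 dollars

Player j's private return per contributed unit is 4.8 × (j's share). Contributing is weakly dominant for j when that share is at least 1/4.8 = 0.2083, and contributing 0 is dominant otherwise.
The shares above 0.2083 belong to Hiro and Priya, contributing 53 each; the remaining 3 contribute 0. Total contributed: 106.
Ravi keeps 53 and receives 4.8 × 106 × 3/18 = 84.80 from the pooled fund, for a payoff of 137.80.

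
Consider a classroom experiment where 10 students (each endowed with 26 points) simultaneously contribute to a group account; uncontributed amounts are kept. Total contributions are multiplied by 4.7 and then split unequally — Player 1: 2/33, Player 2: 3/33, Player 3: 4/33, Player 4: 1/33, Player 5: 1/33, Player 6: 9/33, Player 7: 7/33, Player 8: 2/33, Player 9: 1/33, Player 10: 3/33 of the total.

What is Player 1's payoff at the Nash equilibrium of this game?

33.41 points

Player j's private return per contributed unit is 4.7 × (j's share). Contributing is weakly dominant for j when that share is at least 1/4.7 = 0.2128, and contributing 0 is dominant otherwise.
Player 6 alone (share 9/33) is above the threshold, contributing 26; the remaining 9 contribute 0. Total contributed: 26.
Player 1 keeps 26 and receives 4.7 × 26 × 2/33 = 7.41 from the group account, for a payoff of 33.41.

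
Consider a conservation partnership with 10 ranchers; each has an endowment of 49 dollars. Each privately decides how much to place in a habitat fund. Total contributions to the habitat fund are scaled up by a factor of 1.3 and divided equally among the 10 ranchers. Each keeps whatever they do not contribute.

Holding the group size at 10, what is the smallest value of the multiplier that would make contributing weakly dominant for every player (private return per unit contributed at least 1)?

10

A contributed unit returns (multiplier)/10 to its contributor.
This reaches 1 exactly when the multiplier is 10.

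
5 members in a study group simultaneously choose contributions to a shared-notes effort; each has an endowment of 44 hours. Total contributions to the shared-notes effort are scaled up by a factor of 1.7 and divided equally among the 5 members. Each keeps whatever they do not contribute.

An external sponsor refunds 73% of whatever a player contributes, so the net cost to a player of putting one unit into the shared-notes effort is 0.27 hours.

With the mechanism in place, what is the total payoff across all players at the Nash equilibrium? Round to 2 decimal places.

534.60 hours

The effective private return per unit is now (1.7/5) / 0.27 = 1.2593 > 1, so every player's dominant strategy flips to full contribution.
At the Nash equilibrium everyone contributes 44. Group total payoff = 5 × (44 × 0.73 + 1.7 × 44) = 534.60.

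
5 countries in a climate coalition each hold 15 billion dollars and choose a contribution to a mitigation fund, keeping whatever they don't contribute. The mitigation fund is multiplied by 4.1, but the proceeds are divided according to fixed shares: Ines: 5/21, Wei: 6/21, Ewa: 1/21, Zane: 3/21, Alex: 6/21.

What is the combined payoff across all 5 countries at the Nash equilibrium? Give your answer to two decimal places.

168.00 billion dollars

Each unit j contributes comes back to j as 4.1 × (j's share), so j prefers to contribute only if that share exceeds 1/4.1 = 0.2439; otherwise keeping the unit dominates.
Wei and Alex are above the threshold, contributing 15 each; the remaining 3 contribute 0. Total contributed: 30.
The mitigation fund pays out 4.1 × 30 = 123.00 in total (split across the unequal shares, but the aggregate is all that matters for the group sum).
The 3 free-riders keep 15 each, adding 45. Group total = 45 + 123.00 = 168.00.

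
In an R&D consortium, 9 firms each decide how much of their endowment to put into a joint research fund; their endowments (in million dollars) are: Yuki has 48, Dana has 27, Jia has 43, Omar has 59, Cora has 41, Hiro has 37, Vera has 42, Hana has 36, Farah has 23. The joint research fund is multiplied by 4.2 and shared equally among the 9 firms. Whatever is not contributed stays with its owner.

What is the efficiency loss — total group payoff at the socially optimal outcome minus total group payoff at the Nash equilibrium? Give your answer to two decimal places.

1139.20 million dollars

The private return per contributed unit is 4.2/9 = 0.4667 < 1 for every player regardless of endowment, so the Nash equilibrium is zero contribution and the group total is Σ E_j = 48 + 27 + 43 + 59 + 41 + 37 + 42 + 36 + 23 = 356.
Each contributed unit returns 4.200 to the group, so the social optimum is full contribution by everyone: group total = 4.200 × 356 = 1495.20.
Efficiency loss = (4.200 − 1) × 356 = 1139.20.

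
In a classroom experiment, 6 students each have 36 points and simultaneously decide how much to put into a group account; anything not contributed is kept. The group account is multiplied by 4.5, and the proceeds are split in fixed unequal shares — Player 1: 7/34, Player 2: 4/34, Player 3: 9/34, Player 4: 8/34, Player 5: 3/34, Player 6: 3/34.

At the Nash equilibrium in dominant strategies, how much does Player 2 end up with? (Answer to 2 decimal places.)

74.12 points

Player j's private return per contributed unit is 4.5 × (j's share). Contributing is weakly dominant for j when that share is at least 1/4.5 = 0.2222, and contributing 0 is dominant otherwise.
The shares above 0.2222 belong to Player 3 and Player 4, contributing 36 each; the remaining 4 contribute 0. Total contributed: 72.
Player 2 keeps 36 and receives 4.5 × 72 × 4/34 = 38.12 from the group account, for a payoff of 74.12.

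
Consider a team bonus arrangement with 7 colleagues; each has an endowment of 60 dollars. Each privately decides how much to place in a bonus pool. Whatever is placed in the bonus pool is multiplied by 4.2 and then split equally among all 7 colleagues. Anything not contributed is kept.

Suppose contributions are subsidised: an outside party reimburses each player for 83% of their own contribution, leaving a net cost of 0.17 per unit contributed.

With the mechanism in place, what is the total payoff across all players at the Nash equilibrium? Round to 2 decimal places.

Under the mechanism each unit contributed yields (4.2/7) / 0.17 = 3.5294 back to its contributor per unit of net cost, which exceeds 1, making full contribution the dominant choice for everyone.
So the Nash equilibrium is full contribution by all 7; the group earns 7 × (60 × 0.83 + 4.2 × 60) = 2112.60.

2112.60 dollars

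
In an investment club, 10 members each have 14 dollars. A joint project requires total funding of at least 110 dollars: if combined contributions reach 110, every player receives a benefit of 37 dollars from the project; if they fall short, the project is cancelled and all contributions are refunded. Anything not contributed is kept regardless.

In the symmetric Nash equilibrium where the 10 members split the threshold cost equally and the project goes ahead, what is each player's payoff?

Equal share of the threshold: 110/10 = 11.
At this profile no one gains by cutting their contribution: any cut drops the total below 110, the project is cancelled, contributions are refunded, and the deviator ends with 14, which is less than 14 − 11 + 37 = 40. Contributing more than 11 just wastes the excess. So contributing exactly 11 is a best response.
Each player's payoff: 14 − 11 + 37 = 40.

40 dollars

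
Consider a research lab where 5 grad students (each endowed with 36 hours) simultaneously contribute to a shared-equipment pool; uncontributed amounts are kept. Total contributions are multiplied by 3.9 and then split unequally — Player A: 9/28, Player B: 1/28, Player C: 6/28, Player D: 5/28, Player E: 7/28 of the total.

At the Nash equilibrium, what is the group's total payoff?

284.40 hours

A player with share s gets back 3.9·s per unit contributed, so full contribution is dominant for anyone with s > 1/3.9 = 0.2564 and zero contribution is dominant for anyone below.
The only share above 0.2564 is Player A's 9/28, contributing 36; the remaining 4 contribute 0. Total contributed: 36.
The shared-equipment pool pays out 3.9 × 36 = 140.40 in total (split across the unequal shares, but the aggregate is all that matters for the group sum).
The 4 free-riders keep 36 each, adding 144. Group total = 144 + 140.40 = 284.40.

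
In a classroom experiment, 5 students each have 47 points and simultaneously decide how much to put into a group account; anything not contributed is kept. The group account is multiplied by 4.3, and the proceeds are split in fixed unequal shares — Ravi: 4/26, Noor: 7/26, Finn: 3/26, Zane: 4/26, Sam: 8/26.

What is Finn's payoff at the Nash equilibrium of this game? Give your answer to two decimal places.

A player with share s gets back 4.3·s per unit contributed, so full contribution is dominant for anyone with s > 1/4.3 = 0.2326 and zero contribution is dominant for anyone below.
Noor and Sam clear that bar, contributing 47 each; the remaining 3 contribute 0. Total contributed: 94.
Finn keeps 47 and receives 4.3 × 94 × 3/26 = 46.64 from the group account, for a payoff of 93.64.

93.64 points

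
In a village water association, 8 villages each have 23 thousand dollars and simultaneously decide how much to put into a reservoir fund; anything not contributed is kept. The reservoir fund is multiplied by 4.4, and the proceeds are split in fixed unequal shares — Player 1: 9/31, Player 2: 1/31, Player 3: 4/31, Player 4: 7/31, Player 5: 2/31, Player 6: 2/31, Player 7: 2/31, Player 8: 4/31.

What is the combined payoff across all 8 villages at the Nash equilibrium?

262.20 thousand dollars

Player j's private return per contributed unit is 4.4 × (j's share). Contributing is weakly dominant for j when that share is at least 1/4.4 = 0.2273, and contributing 0 is dominant otherwise.
Only Player 1 (9/31) clears that bar, contributing 23; the remaining 7 contribute 0. Total contributed: 23.
The reservoir fund pays out 4.4 × 23 = 101.20 in total (split across the unequal shares, but the aggregate is all that matters for the group sum).
The 7 free-riders keep 23 each, adding 161. Group total = 161 + 101.20 = 262.20.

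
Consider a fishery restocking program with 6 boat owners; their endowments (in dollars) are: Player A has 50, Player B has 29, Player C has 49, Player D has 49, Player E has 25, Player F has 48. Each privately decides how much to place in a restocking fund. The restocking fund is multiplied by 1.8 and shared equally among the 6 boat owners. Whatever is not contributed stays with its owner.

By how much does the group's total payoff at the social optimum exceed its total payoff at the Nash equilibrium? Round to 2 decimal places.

200.00 dollars

The private return per contributed unit is 1.8/6 = 0.3000 < 1 for every player regardless of endowment, so the Nash equilibrium is zero contribution and the group total is Σ E_j = 50 + 29 + 49 + 49 + 25 + 48 = 250.
Each contributed unit returns 1.800 to the group, so the social optimum is full contribution by everyone: group total = 1.800 × 250 = 450.00.
Efficiency loss = (1.800 − 1) × 250 = 200.00.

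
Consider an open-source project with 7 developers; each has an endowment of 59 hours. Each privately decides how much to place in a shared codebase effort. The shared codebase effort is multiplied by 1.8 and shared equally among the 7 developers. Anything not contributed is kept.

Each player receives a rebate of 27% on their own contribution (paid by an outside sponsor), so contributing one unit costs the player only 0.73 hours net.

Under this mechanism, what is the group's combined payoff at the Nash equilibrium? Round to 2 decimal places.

413.00 hours

Even with the mechanism, each unit contributed returns only (1.8/7) / 0.73 = 0.3523 per unit of net cost, so contributing nothing is still dominant.
At the Nash equilibrium no one contributes; group total payoff = 7 × 59 = 413.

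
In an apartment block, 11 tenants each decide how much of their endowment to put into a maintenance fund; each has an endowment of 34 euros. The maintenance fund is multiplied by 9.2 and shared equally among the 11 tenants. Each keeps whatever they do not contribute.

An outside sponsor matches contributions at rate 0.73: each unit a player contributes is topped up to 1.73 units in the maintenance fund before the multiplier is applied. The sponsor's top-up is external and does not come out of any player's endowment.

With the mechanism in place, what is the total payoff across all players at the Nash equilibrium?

With the mechanism, a contributed unit returns 9.2 × 1.73 / 11 = 1.4469 per unit of net cost to the contributor — now above 1 — so contributing fully is weakly dominant for every player.
At the Nash equilibrium everyone contributes 34. Group total payoff = 9.2 × 1.73 × 374 = 5952.58.

5952.58 euros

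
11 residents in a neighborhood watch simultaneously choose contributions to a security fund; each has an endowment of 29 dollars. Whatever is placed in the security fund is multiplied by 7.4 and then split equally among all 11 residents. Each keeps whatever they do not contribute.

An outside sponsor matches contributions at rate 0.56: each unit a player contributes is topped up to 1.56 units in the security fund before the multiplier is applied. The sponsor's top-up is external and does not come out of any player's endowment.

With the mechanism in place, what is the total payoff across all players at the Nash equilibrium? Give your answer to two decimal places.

With the mechanism, a contributed unit returns 7.4 × 1.56 / 11 = 1.0495 per unit of net cost to the contributor — now above 1 — so contributing fully is weakly dominant for every player.
So the Nash equilibrium is full contribution by all 11; the group earns 7.4 × 1.56 × 319 = 3682.54.

3682.54 dollars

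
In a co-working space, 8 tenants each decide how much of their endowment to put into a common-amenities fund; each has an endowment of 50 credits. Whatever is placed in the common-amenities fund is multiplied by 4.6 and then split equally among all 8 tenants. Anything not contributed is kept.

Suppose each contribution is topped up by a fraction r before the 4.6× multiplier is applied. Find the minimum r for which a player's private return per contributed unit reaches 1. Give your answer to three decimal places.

With matching at rate r, one contributed unit becomes (1 + r) in the common-amenities fund and returns 4.6 × (1 + r) / 8 to the contributor.
Setting this equal to 1: 1 + r = 8/4.6 = 1.7391.
So the minimum matching rate is r = 1.7391 − 1 = 0.739.

0.739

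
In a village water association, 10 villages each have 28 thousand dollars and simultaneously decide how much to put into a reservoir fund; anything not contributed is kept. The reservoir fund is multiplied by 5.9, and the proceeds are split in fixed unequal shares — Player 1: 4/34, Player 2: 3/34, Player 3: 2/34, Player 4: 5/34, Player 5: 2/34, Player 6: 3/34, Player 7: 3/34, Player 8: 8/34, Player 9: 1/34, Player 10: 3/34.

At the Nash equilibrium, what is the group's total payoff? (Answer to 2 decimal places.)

417.20 thousand dollars

Each unit j contributes comes back to j as 5.9 × (j's share), so j prefers to contribute only if that share exceeds 1/5.9 = 0.1695; otherwise keeping the unit dominates.
Player 8 alone (share 8/34) is above the threshold, contributing 28; the remaining 9 contribute 0. Total contributed: 28.
The reservoir fund pays out 5.9 × 28 = 165.20 in total (split across the unequal shares, but the aggregate is all that matters for the group sum).
The 9 free-riders keep 28 each, adding 252. Group total = 252 + 165.20 = 417.20.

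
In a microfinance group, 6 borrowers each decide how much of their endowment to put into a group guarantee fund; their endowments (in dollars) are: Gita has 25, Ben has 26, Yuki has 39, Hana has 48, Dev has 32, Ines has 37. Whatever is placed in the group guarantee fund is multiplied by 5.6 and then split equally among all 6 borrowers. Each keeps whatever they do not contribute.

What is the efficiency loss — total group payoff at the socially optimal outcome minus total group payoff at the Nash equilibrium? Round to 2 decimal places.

952.20 dollars

The private return per contributed unit is 5.6/6 = 0.9333 < 1 for every player regardless of endowment, so the Nash equilibrium is zero contribution and the group total is Σ E_j = 25 + 26 + 39 + 48 + 32 + 37 = 207.
Each contributed unit returns 5.600 to the group, so the social optimum is full contribution by everyone: group total = 5.600 × 207 = 1159.20.
Efficiency loss = (5.600 − 1) × 207 = 952.20.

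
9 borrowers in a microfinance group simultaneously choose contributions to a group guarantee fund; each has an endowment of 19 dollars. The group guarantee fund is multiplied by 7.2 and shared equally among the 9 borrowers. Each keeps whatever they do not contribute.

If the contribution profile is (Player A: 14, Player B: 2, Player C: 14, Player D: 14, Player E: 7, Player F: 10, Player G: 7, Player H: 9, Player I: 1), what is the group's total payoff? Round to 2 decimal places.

Total contributed: 14 + 2 + 14 + 14 + 7 + 10 + 7 + 9 + 1 = 78; total kept: 9 × 19 − 78 = 93.
The group guarantee fund pays out 7.2 × 78 = 561.60 in aggregate.
Group total = 93 + 561.60 = 654.60.

654.60 dollars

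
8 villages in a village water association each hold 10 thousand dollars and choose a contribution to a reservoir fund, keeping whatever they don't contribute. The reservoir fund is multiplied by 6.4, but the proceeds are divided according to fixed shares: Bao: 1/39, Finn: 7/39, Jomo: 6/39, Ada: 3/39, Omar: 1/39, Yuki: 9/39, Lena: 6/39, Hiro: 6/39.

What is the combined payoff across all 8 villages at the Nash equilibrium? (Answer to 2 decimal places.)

For player j, contributing a unit is worthwhile iff 6.4 × (j's share) ≥ 1, i.e. iff j's share is at least 0.1563.
Finn and Yuki clear that bar, contributing 10 each; the remaining 6 contribute 0. Total contributed: 20.
The reservoir fund pays out 6.4 × 20 = 128.00 in total (split across the unequal shares, but the aggregate is all that matters for the group sum).
The 6 free-riders keep 10 each, adding 60. Group total = 60 + 128.00 = 188.00.

188.00 thousand dollars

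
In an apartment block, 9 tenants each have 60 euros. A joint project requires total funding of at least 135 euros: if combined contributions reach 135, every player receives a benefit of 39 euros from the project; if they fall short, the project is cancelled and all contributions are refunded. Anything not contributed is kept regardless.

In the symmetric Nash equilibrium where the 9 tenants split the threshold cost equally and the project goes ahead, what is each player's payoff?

Equal share of the threshold: 135/9 = 15.
At this profile no one gains by cutting their contribution: any cut drops the total below 135, the project is cancelled, contributions are refunded, and the deviator ends with 60, which is less than 60 − 15 + 39 = 84. Contributing more than 15 just wastes the excess. So contributing exactly 15 is a best response.
Each player's payoff: 60 − 15 + 39 = 84.

84 euros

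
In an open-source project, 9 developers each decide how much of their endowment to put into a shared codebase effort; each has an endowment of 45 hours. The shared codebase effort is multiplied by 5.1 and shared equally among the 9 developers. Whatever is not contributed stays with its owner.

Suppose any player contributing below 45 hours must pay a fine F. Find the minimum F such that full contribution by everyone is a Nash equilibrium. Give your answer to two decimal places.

Given the others contribute fully, the best deviation is to contribute 0 (any partial contribution still incurs the fine and gives up units whose private return 0.5667 is below 1).
Deviating from 45 to 0 saves 45 hours but forfeits the deviator's share of the drop in the shared codebase effort: 5.1/9 × 45 = 25.50.
So the deviation gain is 45 − 25.50 = 19.50, and the fine must be at least 19.50 hours to wipe it out.

19.50 hours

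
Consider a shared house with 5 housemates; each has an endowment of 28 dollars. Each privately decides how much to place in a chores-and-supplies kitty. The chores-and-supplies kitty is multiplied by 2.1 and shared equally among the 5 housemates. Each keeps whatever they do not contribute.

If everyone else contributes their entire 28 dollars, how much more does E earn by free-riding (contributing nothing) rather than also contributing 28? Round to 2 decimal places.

16.24 dollars

Switching from a contribution of 28 to 0 lets E keep an extra 28 dollars, but lowers the chores-and-supplies kitty by 28, which costs E their own share of that drop: 2.1/5 × 28 = 11.76.
Net gain = 28 − 11.76 = 16.24. The private return per contributed unit (0.4200) is below 1, so free-riding is indeed the best response regardless of what the others do.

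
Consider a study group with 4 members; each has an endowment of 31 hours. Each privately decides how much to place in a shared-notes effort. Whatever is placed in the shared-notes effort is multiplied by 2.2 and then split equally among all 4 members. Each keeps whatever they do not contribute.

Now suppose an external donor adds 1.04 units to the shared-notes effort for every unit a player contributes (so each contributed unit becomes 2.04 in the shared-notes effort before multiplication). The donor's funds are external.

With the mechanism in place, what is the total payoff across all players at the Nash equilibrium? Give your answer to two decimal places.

556.51 hours

Under the mechanism each unit contributed yields 2.2 × 2.04 / 4 = 1.1220 back to its contributor per unit of net cost, which exceeds 1, making full contribution the dominant choice for everyone.
At the Nash equilibrium everyone contributes 31. Group total payoff = 2.2 × 2.04 × 124 = 556.51.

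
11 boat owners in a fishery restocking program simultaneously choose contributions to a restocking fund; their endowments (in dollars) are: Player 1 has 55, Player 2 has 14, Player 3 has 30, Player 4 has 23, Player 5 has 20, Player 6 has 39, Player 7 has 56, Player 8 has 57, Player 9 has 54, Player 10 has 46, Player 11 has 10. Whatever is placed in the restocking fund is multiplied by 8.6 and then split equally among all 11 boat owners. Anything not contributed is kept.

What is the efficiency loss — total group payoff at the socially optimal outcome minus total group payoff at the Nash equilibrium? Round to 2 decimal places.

3070.40 dollars

The private return per contributed unit is 8.6/11 = 0.7818 < 1 for every player regardless of endowment, so the Nash equilibrium is zero contribution and the group total is Σ E_j = 55 + 14 + 30 + 23 + 20 + 39 + 56 + 57 + 54 + 46 + 10 = 404.
Each contributed unit returns 8.600 to the group, so the social optimum is full contribution by everyone: group total = 8.600 × 404 = 3474.40.
Efficiency loss = (8.600 − 1) × 404 = 3070.40.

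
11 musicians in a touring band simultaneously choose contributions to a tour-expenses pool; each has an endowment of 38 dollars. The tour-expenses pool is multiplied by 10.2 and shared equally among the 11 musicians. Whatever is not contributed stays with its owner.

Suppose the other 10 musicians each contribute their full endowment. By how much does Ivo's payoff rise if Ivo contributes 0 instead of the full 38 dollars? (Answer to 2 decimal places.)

2.76 dollars

Switching from a contribution of 38 to 0 lets Ivo keep an extra 38 dollars, but lowers the tour-expenses pool by 38, which costs Ivo their own share of that drop: 10.2/11 × 38 = 35.24.
Net gain = 38 − 35.24 = 2.76. The private return per contributed unit (0.9273) is below 1, so free-riding is indeed the best response regardless of what the others do.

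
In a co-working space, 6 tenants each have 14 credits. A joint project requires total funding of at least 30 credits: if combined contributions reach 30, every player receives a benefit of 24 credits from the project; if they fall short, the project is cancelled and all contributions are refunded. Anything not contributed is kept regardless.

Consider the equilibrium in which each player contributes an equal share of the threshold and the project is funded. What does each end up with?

Equal share of the threshold: 30/6 = 5.
At this profile no one gains by cutting their contribution: any cut drops the total below 30, the project is cancelled, contributions are refunded, and the deviator ends with 14, which is less than 14 − 5 + 24 = 33. Contributing more than 5 just wastes the excess. So contributing exactly 5 is a best response.
Each player's payoff: 14 − 5 + 24 = 33.

33 credits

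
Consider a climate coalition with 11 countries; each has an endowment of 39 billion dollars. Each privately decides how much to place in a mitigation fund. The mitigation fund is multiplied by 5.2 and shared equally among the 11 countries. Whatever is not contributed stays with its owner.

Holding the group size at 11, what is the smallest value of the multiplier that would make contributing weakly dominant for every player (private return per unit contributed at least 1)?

A contributed unit returns (multiplier)/11 to its contributor.
This reaches 1 exactly when the multiplier is 11.

11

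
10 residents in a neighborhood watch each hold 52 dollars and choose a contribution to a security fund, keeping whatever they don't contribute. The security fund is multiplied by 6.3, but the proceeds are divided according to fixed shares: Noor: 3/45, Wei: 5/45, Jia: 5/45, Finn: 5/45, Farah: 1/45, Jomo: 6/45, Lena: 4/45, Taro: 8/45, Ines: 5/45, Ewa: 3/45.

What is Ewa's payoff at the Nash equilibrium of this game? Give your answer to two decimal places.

A player with share s gets back 6.3·s per unit contributed, so full contribution is dominant for anyone with s > 1/6.3 = 0.1587 and zero contribution is dominant for anyone below.
Only Taro (8/45) clears that bar, contributing 52; the remaining 9 contribute 0. Total contributed: 52.
Ewa keeps 52 and receives 6.3 × 52 × 3/45 = 21.84 from the security fund, for a payoff of 73.84.

73.84 dollars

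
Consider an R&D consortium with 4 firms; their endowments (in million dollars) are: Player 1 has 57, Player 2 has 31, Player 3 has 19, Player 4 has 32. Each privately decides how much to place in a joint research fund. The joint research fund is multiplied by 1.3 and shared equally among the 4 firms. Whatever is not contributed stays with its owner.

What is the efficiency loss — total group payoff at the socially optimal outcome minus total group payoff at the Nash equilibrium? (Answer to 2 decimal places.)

41.70 million dollars

The private return per contributed unit is 1.3/4 = 0.3250 < 1 for every player regardless of endowment, so the Nash equilibrium is zero contribution and the group total is Σ E_j = 57 + 31 + 19 + 32 = 139.
Each contributed unit returns 1.300 to the group, so the social optimum is full contribution by everyone: group total = 1.300 × 139 = 180.70.
Efficiency loss = (1.300 − 1) × 139 = 41.70.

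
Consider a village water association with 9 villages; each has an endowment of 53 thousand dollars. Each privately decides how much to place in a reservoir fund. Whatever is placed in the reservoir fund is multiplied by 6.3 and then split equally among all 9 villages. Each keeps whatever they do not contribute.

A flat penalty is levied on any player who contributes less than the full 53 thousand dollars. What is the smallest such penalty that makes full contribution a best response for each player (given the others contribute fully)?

Given the others contribute fully, the best deviation is to contribute 0 (any partial contribution still incurs the fine and gives up units whose private return 0.7000 is below 1).
Deviating from 53 to 0 saves 53 thousand dollars but forfeits the deviator's share of the drop in the reservoir fund: 6.3/9 × 53 = 37.10.
So the deviation gain is 53 − 37.10 = 15.90, and the fine must be at least 15.90 thousand dollars to wipe it out.

15.90 thousand dollars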